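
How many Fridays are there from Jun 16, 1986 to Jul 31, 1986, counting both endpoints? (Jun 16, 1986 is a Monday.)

6

Jun 16, 1986 is a Monday; the first Friday on or after it is Jun 20, 1986 (4 days later).
From Jun 20, 1986 to Jul 31, 1986: 10 + 31 = 41 days (rest of Jun, Jul).
41 ÷ 7 = 5 full weeks with remainder 6, so 5 more Fridays after the first → 6.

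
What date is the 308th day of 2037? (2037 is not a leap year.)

January has 31 days (308 − 31 = 277 remain).
February has 28 days (277 − 28 = 249 remain).
March has 31 days (249 − 31 = 218 remain).
April has 30 days (218 − 30 = 188 remain).
May has 31 days (188 − 31 = 157 remain).
June has 30 days (157 − 30 = 127 remain).
July has 31 days (127 − 31 = 96 remain).
August has 31 days (96 − 31 = 65 remain).
September has 30 days (65 − 30 = 35 remain).
October has 31 days (35 − 31 = 4 remain).
4 into November → November 4.

4 November 2037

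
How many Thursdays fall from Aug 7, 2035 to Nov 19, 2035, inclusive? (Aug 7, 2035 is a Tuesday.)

Aug 7, 2035 is a Tuesday; the first Thursday on or after it is Aug 9, 2035 (2 days later).
From Aug 9, 2035 to Nov 19, 2035: 22 + 30 + 31 + 19 = 102 days (rest of Aug, Sep, Oct, Nov).
102 ÷ 7 = 14 full weeks with remainder 4, so 14 more Thursdays after the first → 15.

15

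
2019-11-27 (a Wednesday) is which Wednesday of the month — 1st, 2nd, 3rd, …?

Day 27 falls in week ⌈27/7⌉ of the month.
Days 1–7 hold the 1st Wednesday, 8–14 the 2nd, 15–21 the 3rd, 22–28 the 4th, 29–31 the 5th.
27 is in the range for the 4th.

4th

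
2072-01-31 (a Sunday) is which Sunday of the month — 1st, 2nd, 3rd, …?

5th

Day 31 falls in week ⌈31/7⌉ of the month.
Days 1–7 hold the 1st Sunday, 8–14 the 2nd, 15–21 the 3rd, 22–28 the 4th, 29–31 the 5th.
31 is in the range for the 5th.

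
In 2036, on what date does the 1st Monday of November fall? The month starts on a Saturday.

November 2036 begins on a Saturday, so the first Monday is November 3 (2 days later).

3 November 2036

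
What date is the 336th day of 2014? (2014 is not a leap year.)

Dec 2, 2014

Jan has 31 days (336 − 31 = 305 remain).
Feb has 28 days (305 − 28 = 277 remain).
Mar has 31 days (277 − 31 = 246 remain).
Apr has 30 days (246 − 30 = 216 remain).
May has 31 days (216 − 31 = 185 remain).
Jun has 30 days (185 − 30 = 155 remain).
Jul has 31 days (155 − 31 = 124 remain).
Aug has 31 days (124 − 31 = 93 remain).
Sep has 30 days (93 − 30 = 63 remain).
Oct has 31 days (63 − 31 = 32 remain).
Nov has 30 days (32 − 30 = 2 remain).
2 into Dec → Dec 2.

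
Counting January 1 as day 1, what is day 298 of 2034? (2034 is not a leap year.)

January has 31 days (298 − 31 = 267 remain).
February has 28 days (267 − 28 = 239 remain).
March has 31 days (239 − 31 = 208 remain).
April has 30 days (208 − 30 = 178 remain).
May has 31 days (178 − 31 = 147 remain).
June has 30 days (147 − 30 = 117 remain).
July has 31 days (117 − 31 = 86 remain).
August has 31 days (86 − 31 = 55 remain).
September has 30 days (55 − 30 = 25 remain).
25 into October → October 25.

October 25, 2034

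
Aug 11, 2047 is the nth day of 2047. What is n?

Days in months before Aug: 31 + 28 + 31 + 30 + 31 + 30 + 31 = 212.
Plus 11 days into Aug → day 223.

223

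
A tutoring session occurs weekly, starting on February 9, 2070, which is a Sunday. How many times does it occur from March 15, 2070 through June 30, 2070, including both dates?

16

Occurrences land 7·i days after February 9, 2070 for i = 0, 1, 2, …
March 15, 2070 is 34 days after the start; 34 ÷ 7 = 4 remainder 6; since the remainder is 6, round up to i = 5. First occurrence in the window: #6 on March 16, 2070 (5×7 = 35 days in).
June 30, 2070 is 141 days after the start; 141 ÷ 7 = 20 remainder 1. Last occurrence in the window: #21 on June 29, 2070.
Occurrences #6 through #21: 16 in total.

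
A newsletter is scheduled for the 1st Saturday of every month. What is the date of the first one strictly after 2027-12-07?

December 2027 starts on a Wednesday, so its 1st Saturday is 2027-12-04 (3 days in).
That is not after 2027-12-07, so look at January 2028.
January 2028 starts on a Saturday, so its 1st Saturday is 2028-01-01.

2028-01-01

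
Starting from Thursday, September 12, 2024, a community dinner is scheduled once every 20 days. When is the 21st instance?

October 17, 2025

The 21st occurrence is 20 intervals after the first: 20 × 20 = 400 days after September 12, 2024.
September has 30 days — 18 days to the end of September leaves 382.
October has 31 days (351 left).
November has 30 days (321 left).
December has 31 days (290 left).
January has 31 days (259 left).
February has 28 days (231 left).
March has 31 days (200 left).
April has 30 days (170 left).
May has 31 days (139 left).
June has 30 days (109 left).
July has 31 days (78 left).
August has 31 days (47 left).
September has 30 days (17 left).
17 days into October → October 17, 2025.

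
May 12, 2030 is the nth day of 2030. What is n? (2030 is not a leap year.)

132

Days in months before May: 31 + 28 + 31 + 30 = 120.
Plus 12 days into May → day 132.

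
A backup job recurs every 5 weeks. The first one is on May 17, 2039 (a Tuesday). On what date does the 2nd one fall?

Jun 21, 2039

The 2nd occurrence is 1 interval after the first: 1 × 35 = 35 days after May 17, 2039.
May has 31 days — 14 days to the end of May leaves 21.
21 days into Jun → Jun 21, 2039.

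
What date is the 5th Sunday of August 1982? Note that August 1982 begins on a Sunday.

August 1982 begins on a Sunday, so the first Sunday is August 1.
The 5th Sunday is 4 weeks later: 1 + 28 = 29.

29 August 1982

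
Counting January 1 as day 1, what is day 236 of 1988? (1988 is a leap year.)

1988-08-23

January has 31 days (236 − 31 = 205 remain).
February has 29 days (205 − 29 = 176 remain).
March has 31 days (176 − 31 = 145 remain).
April has 30 days (145 − 30 = 115 remain).
May has 31 days (115 − 31 = 84 remain).
June has 30 days (84 − 30 = 54 remain).
July has 31 days (54 − 31 = 23 remain).
23 into August → August 23.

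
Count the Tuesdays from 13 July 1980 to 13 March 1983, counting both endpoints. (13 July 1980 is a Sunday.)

13 July 1980 is a Sunday; the first Tuesday on or after it is 15 July 1980 (2 days later).
From 15 July 1980 to 13 March 1983: 169 + 365 + 365 + 72 = 971 days (rest of 1980, 1981, 1982, to 13 March 1983 in 1983).
971 ÷ 7 = 138 full weeks with remainder 5, so 138 more Tuesdays after the first → 139.

139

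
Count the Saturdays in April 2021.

2021-04-01 is a Thursday; the first Saturday on or after it is 2021-04-03 (2 days later).
From 2021-04-03 to 2021-04-30 is 30 − 3 = 27 days.
27 ÷ 7 = 3 full weeks with remainder 6, so 3 more Saturdays after the first → 4.

4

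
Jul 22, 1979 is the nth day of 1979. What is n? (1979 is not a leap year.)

203

Days in months before Jul: 31 + 28 + 31 + 30 + 31 + 30 = 181.
Plus 22 days into Jul → day 203.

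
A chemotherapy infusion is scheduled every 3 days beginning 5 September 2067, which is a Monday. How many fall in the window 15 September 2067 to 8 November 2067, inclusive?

Occurrences land 3·i days after 5 September 2067 for i = 0, 1, 2, …
15 September 2067 is 10 days after the start; 10 ÷ 3 = 3 remainder 1; since the remainder is 1, round up to i = 4. First occurrence in the window: #5 on 17 September 2067 (4×3 = 12 days in).
8 November 2067 is 64 days after the start; 64 ÷ 3 = 21 remainder 1. Last occurrence in the window: #22 on 7 November 2067.
Occurrences #5 through #22: 18 in total.

18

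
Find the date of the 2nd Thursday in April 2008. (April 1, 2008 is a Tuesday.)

April 2008 begins on a Tuesday, so the first Thursday is April 3 (2 days later).
The 2nd Thursday is 1 weeks later: 3 + 7 = 10.

April 10, 2008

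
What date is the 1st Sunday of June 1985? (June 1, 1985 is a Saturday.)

1985-06-02

June 1985 begins on a Saturday, so the first Sunday is June 2 (1 day later).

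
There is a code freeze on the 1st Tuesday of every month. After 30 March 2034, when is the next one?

4 April 2034

March 2034 starts on a Wednesday, so its 1st Tuesday is 7 March 2034 (6 days in).
That is not after 30 March 2034, so look at April 2034.
April 2034 starts on a Saturday, so its 1st Tuesday is 4 April 2034 (3 days in).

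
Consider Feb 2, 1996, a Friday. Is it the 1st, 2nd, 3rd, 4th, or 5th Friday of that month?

Day 2 falls in week ⌈2/7⌉ of the month.
Days 1–7 hold the 1st Friday, 8–14 the 2nd, 15–21 the 3rd, 22–28 the 4th, 29–31 the 5th.
2 is in the range for the 1st.

1st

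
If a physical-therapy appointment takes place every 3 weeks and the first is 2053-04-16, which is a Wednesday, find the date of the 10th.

The 10th occurrence is 9 intervals after the first: 9 × 21 = 189 days after 2053-04-16.
April has 30 days — 14 days to the end of April leaves 175.
May has 31 days (144 left).
June has 30 days (114 left).
July has 31 days (83 left).
August has 31 days (52 left).
September has 30 days (22 left).
22 days into October → 2053-10-22.

2053-10-22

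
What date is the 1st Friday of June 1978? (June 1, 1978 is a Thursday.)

June 1978 begins on a Thursday, so the first Friday is June 2 (1 day later).

June 2, 1978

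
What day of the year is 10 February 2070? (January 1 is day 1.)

41

Days in months before February: 31 = 31.
Plus 10 days into February → day 41.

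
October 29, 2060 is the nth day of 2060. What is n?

303

Days in months before October: 31 + 29 + 31 + 30 + 31 + 30 + 31 + 31 + 30 = 274.
Plus 29 days into October → day 303.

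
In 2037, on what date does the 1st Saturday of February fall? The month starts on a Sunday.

February 2037 begins on a Sunday, so the first Saturday is February 7 (6 days later).

2037-02-07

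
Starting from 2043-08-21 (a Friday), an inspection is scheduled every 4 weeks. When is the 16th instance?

The 16th occurrence is 15 intervals after the first: 15 × 28 = 420 days after 2043-08-21.
August has 31 days — 10 days to the end of August leaves 410.
From end of August to end of 2043 is 122 days (288 left).
January has 31 days (257 left).
February has 29 days (228 left).
March has 31 days (197 left).
April has 30 days (167 left).
May has 31 days (136 left).
June has 30 days (106 left).
July has 31 days (75 left).
August has 31 days (44 left).
September has 30 days (14 left).
14 days into October → 2044-10-14.

2044-10-14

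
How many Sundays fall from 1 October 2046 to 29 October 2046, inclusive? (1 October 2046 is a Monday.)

1 October 2046 is a Monday; the first Sunday on or after it is 7 October 2046 (6 days later).
From 7 October 2046 to 29 October 2046 is 29 − 7 = 22 days.
22 ÷ 7 = 3 full weeks with remainder 1, so 3 more Sundays after the first → 4.

4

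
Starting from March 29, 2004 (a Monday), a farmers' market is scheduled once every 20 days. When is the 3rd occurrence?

May 8, 2004

The 3rd occurrence is 2 intervals after the first: 2 × 20 = 40 days after March 29, 2004.
March has 31 days — 2 days to the end of March leaves 38.
April has 30 days (8 left).
8 days into May → May 8, 2004.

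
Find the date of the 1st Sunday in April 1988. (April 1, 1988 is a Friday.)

April 1988 begins on a Friday, so the first Sunday is April 3 (2 days later).

April 3, 1988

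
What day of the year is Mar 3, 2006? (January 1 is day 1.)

62

Days in months before Mar: 31 + 28 = 59.
Plus 3 days into Mar → day 62.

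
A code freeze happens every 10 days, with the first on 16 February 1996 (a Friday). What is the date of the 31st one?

12 December 1996

The 31st occurrence is 30 intervals after the first: 30 × 10 = 300 days after 16 February 1996.
February has 29 days — 13 days to the end of February leaves 287.
March has 31 days (256 left).
April has 30 days (226 left).
May has 31 days (195 left).
June has 30 days (165 left).
July has 31 days (134 left).
August has 31 days (103 left).
September has 30 days (73 left).
October has 31 days (42 left).
November has 30 days (12 left).
12 days into December → 12 December 1996.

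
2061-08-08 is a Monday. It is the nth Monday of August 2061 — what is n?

Day 8 falls in week ⌈8/7⌉ of the month.
Days 1–7 hold the 1st Monday, 8–14 the 2nd, 15–21 the 3rd, 22–28 the 4th, 29–31 the 5th.
8 is in the range for the 2nd.

2nd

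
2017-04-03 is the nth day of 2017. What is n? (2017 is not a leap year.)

93

Days in months before April: 31 + 28 + 31 = 90.
Plus 3 days into April → day 93.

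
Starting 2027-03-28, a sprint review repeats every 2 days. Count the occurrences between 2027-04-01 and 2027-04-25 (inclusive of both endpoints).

13

Occurrences land 2·i days after 2027-03-28 for i = 0, 1, 2, …
2027-04-01 is 4 days after the start; 4 ÷ 2 = 2 remainder 0. First occurrence in the window: #3 on 2027-04-01 (2×2 = 4 days in).
2027-04-25 is 28 days after the start; 28 ÷ 2 = 14 remainder 0. Last occurrence in the window: #15 on 2027-04-25.
Occurrences #3 through #15: 13 in total.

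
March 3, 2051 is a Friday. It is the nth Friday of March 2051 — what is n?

Day 3 falls in week ⌈3/7⌉ of the month.
Days 1–7 hold the 1st Friday, 8–14 the 2nd, 15–21 the 3rd, 22–28 the 4th, 29–31 the 5th.
3 is in the range for the 1st.

1st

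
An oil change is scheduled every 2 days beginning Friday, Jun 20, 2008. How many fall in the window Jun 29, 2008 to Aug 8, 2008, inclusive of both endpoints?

20

Occurrences land 2·i days after Jun 20, 2008 for i = 0, 1, 2, …
Jun 29, 2008 is 9 days after the start; 9 ÷ 2 = 4 remainder 1; since the remainder is 1, round up to i = 5. First occurrence in the window: #6 on Jun 30, 2008 (5×2 = 10 days in).
Aug 8, 2008 is 49 days after the start; 49 ÷ 2 = 24 remainder 1. Last occurrence in the window: #25 on Aug 7, 2008.
Occurrences #6 through #25: 20 in total.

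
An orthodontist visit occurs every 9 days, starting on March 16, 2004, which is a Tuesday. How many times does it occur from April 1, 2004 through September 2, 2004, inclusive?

17

Occurrences land 9·i days after March 16, 2004 for i = 0, 1, 2, …
April 1, 2004 is 16 days after the start; 16 ÷ 9 = 1 remainder 7; since the remainder is 7, round up to i = 2. First occurrence in the window: #3 on April 3, 2004 (2×9 = 18 days in).
September 2, 2004 is 170 days after the start; 170 ÷ 9 = 18 remainder 8. Last occurrence in the window: #19 on August 25, 2004.
Occurrences #3 through #19: 17 in total.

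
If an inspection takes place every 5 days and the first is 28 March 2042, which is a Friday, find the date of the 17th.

The 17th occurrence is 16 intervals after the first: 16 × 5 = 80 days after 28 March 2042.
March has 31 days — 3 days to the end of March leaves 77.
April has 30 days (47 left).
May has 31 days (16 left).
16 days into June → 16 June 2042.

16 June 2042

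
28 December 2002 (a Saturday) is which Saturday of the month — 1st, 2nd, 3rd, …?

4th

Day 28 falls in week ⌈28/7⌉ of the month.
Days 1–7 hold the 1st Saturday, 8–14 the 2nd, 15–21 the 3rd, 22–28 the 4th, 29–31 the 5th.
28 is in the range for the 4th.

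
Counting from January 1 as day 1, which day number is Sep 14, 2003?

Days in months before Sep: 31 + 28 + 31 + 30 + 31 + 30 + 31 + 31 = 243.
Plus 14 days into Sep → day 257.

257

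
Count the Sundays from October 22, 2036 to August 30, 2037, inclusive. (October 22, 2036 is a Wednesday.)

45

October 22, 2036 is a Wednesday; the first Sunday on or after it is October 26, 2036 (4 days later).
From October 26, 2036 to August 30, 2037: 5 + 30 + 31 + 31 + 28 + 31 + 30 + 31 + 30 + 31 + 30 = 308 days (rest of October, November, December, January, February, March, April, May, June, July, August).
308 ÷ 7 = 44 full weeks with remainder 0, so 44 more Sundays after the first → 45.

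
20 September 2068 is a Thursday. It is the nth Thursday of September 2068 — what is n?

3rd

Day 20 falls in week ⌈20/7⌉ of the month.
Days 1–7 hold the 1st Thursday, 8–14 the 2nd, 15–21 the 3rd, 22–28 the 4th, 29–31 the 5th.
20 is in the range for the 3rd.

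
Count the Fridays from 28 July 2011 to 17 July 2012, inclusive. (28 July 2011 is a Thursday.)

28 July 2011 is a Thursday; the first Friday on or after it is 29 July 2011 (1 day later).
From 29 July 2011 to 17 July 2012: 155 + 199 = 354 days (rest of 2011, to 17 July 2012 in 2012).
354 ÷ 7 = 50 full weeks with remainder 4, so 50 more Fridays after the first → 51.

51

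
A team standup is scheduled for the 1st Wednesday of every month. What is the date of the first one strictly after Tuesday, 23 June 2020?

June 2020 starts on a Monday, so its 1st Wednesday is 3 June 2020 (2 days in).
That is not after 23 June 2020, so look at July 2020.
July 2020 starts on a Wednesday, so its 1st Wednesday is 1 July 2020.

1 July 2020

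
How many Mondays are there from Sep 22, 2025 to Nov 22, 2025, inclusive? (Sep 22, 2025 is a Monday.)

9

Sep 22, 2025 is a Monday; the first Monday on or after it is Sep 22, 2025.
From Sep 22, 2025 to Nov 22, 2025: 8 + 31 + 22 = 61 days (rest of Sep, Oct, Nov).
61 ÷ 7 = 8 full weeks with remainder 5, so 8 more Mondays after the first → 9.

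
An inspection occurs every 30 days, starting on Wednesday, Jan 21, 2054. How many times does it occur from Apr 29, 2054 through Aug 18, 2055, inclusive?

16

Occurrences land 30·i days after Jan 21, 2054 for i = 0, 1, 2, …
Apr 29, 2054 is 98 days after the start; 98 ÷ 30 = 3 remainder 8; since the remainder is 8, round up to i = 4. First occurrence in the window: #5 on May 21, 2054 (4×30 = 120 days in).
Aug 18, 2055 is 574 days after the start; 574 ÷ 30 = 19 remainder 4. Last occurrence in the window: #20 on Aug 14, 2055.
Occurrences #5 through #20: 16 in total.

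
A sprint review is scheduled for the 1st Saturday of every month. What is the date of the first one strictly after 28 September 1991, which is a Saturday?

September 1991 starts on a Sunday, so its 1st Saturday is 7 September 1991 (6 days in).
That is not after 28 September 1991, so look at October 1991.
October 1991 starts on a Tuesday, so its 1st Saturday is 5 October 1991 (4 days in).

5 October 1991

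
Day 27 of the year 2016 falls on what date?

27 into January → January 27.

27 January 2016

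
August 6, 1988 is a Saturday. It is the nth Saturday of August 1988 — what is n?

1st

Day 6 falls in week ⌈6/7⌉ of the month.
Days 1–7 hold the 1st Saturday, 8–14 the 2nd, 15–21 the 3rd, 22–28 the 4th, 29–31 the 5th.
6 is in the range for the 1st.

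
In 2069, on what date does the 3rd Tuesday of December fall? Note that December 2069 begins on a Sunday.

December 2069 begins on a Sunday, so the first Tuesday is December 3 (2 days later).
The 3rd Tuesday is 2 weeks later: 3 + 14 = 17.

December 17, 2069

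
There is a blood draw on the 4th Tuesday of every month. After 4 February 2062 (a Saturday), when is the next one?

February 2062 starts on a Wednesday; its first Tuesday is the 7th, so the 4th Tuesday is the 28th — 28 February 2062.
28 February 2062 is after 4 February 2062, so that is the next one.

28 February 2062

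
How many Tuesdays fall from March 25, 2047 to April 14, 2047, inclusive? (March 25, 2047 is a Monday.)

March 25, 2047 is a Monday; the first Tuesday on or after it is March 26, 2047 (1 day later).
From March 26, 2047 to April 14, 2047: 5 + 14 = 19 days (rest of March, April).
19 ÷ 7 = 2 full weeks with remainder 5, so 2 more Tuesdays after the first → 3.

3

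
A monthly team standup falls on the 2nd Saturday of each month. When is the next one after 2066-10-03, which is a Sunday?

October 2066 starts on a Friday; its first Saturday is the 2nd, so the 2nd Saturday is the 9th — 2066-10-09.
2066-10-09 is after 2066-10-03, so that is the next one.

2066-10-09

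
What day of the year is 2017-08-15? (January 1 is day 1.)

227

Days in months before August: 31 + 28 + 31 + 30 + 31 + 30 + 31 = 212.
Plus 15 days into August → day 227.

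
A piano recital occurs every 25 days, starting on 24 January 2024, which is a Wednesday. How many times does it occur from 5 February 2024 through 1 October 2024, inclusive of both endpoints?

10

Occurrences land 25·i days after 24 January 2024 for i = 0, 1, 2, …
5 February 2024 is 12 days after the start; 12 ÷ 25 = 0 remainder 12; since the remainder is 12, round up to i = 1. First occurrence in the window: #2 on 18 February 2024 (1×25 = 25 days in).
1 October 2024 is 251 days after the start; 251 ÷ 25 = 10 remainder 1. Last occurrence in the window: #11 on 30 September 2024.
Occurrences #2 through #11: 10 in total.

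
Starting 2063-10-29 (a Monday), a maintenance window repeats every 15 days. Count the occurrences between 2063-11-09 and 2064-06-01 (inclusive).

Occurrences land 15·i days after 2063-10-29 for i = 0, 1, 2, …
2063-11-09 is 11 days after the start; 11 ÷ 15 = 0 remainder 11; since the remainder is 11, round up to i = 1. First occurrence in the window: #2 on 2063-11-13 (1×15 = 15 days in).
2064-06-01 is 216 days after the start; 216 ÷ 15 = 14 remainder 6. Last occurrence in the window: #15 on 2064-05-26.
Occurrences #2 through #15: 14 in total.

14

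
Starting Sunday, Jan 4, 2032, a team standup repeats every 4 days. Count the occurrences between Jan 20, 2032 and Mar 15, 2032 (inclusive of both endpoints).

Occurrences land 4·i days after Jan 4, 2032 for i = 0, 1, 2, …
Jan 20, 2032 is 16 days after the start; 16 ÷ 4 = 4 remainder 0. First occurrence in the window: #5 on Jan 20, 2032 (4×4 = 16 days in).
Mar 15, 2032 is 71 days after the start; 71 ÷ 4 = 17 remainder 3. Last occurrence in the window: #18 on Mar 12, 2032.
Occurrences #5 through #18: 14 in total.

14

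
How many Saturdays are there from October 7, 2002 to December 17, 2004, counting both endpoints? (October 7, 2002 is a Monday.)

October 7, 2002 is a Monday; the first Saturday on or after it is October 12, 2002 (5 days later).
From October 12, 2002 to December 17, 2004: 80 + 365 + 352 = 797 days (rest of 2002, 2003, to December 17, 2004 in 2004).
797 ÷ 7 = 113 full weeks with remainder 6, so 113 more Saturdays after the first → 114.

114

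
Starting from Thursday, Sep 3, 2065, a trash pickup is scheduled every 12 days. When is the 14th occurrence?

The 14th occurrence is 13 intervals after the first: 13 × 12 = 156 days after Sep 3, 2065.
Sep has 30 days — 27 days to the end of Sep leaves 129.
Oct has 31 days (98 left).
Nov has 30 days (68 left).
Dec has 31 days (37 left).
Jan has 31 days (6 left).
6 days into Feb → Feb 6, 2066.

Feb 6, 2066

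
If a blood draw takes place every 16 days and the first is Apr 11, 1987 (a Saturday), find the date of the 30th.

The 30th occurrence is 29 intervals after the first: 29 × 16 = 464 days after Apr 11, 1987.
Apr has 30 days — 19 days to the end of Apr leaves 445.
From end of Apr to end of 1987 is 245 days (200 left).
Jan has 31 days (169 left).
Feb has 29 days (140 left).
Mar has 31 days (109 left).
Apr has 30 days (79 left).
May has 31 days (48 left).
Jun has 30 days (18 left).
18 days into Jul → Jul 18, 1988.

Jul 18, 1988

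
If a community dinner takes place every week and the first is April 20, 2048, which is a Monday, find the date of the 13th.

July 13, 2048

The 13th occurrence is 12 intervals after the first: 12 × 7 = 84 days after April 20, 2048.
April has 30 days — 10 days to the end of April leaves 74.
May has 31 days (43 left).
June has 30 days (13 left).
13 days into July → July 13, 2048.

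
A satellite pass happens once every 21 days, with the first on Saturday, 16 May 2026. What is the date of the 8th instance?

The 8th occurrence is 7 intervals after the first: 7 × 21 = 147 days after 16 May 2026.
May has 31 days — 15 days to the end of May leaves 132.
June has 30 days (102 left).
July has 31 days (71 left).
August has 31 days (40 left).
September has 30 days (10 left).
10 days into October → 10 October 2026.

10 October 2026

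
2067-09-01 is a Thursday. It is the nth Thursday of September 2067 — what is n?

1st

Day 1 falls in week ⌈1/7⌉ of the month.
Days 1–7 hold the 1st Thursday, 8–14 the 2nd, 15–21 the 3rd, 22–28 the 4th, 29–31 the 5th.
1 is in the range for the 1st.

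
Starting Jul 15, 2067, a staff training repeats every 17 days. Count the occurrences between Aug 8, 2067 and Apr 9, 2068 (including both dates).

14

Occurrences land 17·i days after Jul 15, 2067 for i = 0, 1, 2, …
Aug 8, 2067 is 24 days after the start; 24 ÷ 17 = 1 remainder 7; since the remainder is 7, round up to i = 2. First occurrence in the window: #3 on Aug 18, 2067 (2×17 = 34 days in).
Apr 9, 2068 is 269 days after the start; 269 ÷ 17 = 15 remainder 14. Last occurrence in the window: #16 on Mar 26, 2068.
Occurrences #3 through #16: 14 in total.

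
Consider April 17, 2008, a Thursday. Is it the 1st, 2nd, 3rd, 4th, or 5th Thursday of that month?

3rd

Day 17 falls in week ⌈17/7⌉ of the month.
Days 1–7 hold the 1st Thursday, 8–14 the 2nd, 15–21 the 3rd, 22–28 the 4th, 29–31 the 5th.
17 is in the range for the 3rd.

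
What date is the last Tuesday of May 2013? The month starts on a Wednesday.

May 28, 2013

May 2013 begins on a Wednesday, so the first Tuesday is May 7 (6 days later).
May 2013 has 31 days. Adding weeks: 7, 14, 21, 28 — the last one ≤ 31 is the 28th.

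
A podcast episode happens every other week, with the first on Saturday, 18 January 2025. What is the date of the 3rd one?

The 3rd occurrence is 2 intervals after the first: 2 × 14 = 28 days after 18 January 2025.
January has 31 days — 13 days to the end of January leaves 15.
15 days into February → 15 February 2025.

15 February 2025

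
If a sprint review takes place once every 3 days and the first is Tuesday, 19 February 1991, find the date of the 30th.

The 30th occurrence is 29 intervals after the first: 29 × 3 = 87 days after 19 February 1991.
February has 28 days — 9 days to the end of February leaves 78.
March has 31 days (47 left).
April has 30 days (17 left).
17 days into May → 17 May 1991.

17 May 1991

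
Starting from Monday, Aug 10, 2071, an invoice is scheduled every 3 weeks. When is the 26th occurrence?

The 26th occurrence is 25 intervals after the first: 25 × 21 = 525 days after Aug 10, 2071.
Aug has 31 days — 21 days to the end of Aug leaves 504.
From end of Aug to end of 2071 is 122 days (382 left).
2072 has 366 days (16 left).
16 days into Jan → Jan 16, 2073.

Jan 16, 2073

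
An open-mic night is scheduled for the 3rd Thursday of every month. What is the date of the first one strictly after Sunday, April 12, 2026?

April 16, 2026

April 2026 starts on a Wednesday; its first Thursday is the 2nd, so the 3rd Thursday is the 16th — April 16, 2026.
April 16, 2026 is after April 12, 2026, so that is the next one.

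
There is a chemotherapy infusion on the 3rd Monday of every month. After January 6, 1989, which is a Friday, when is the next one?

January 16, 1989

January 1989 starts on a Sunday; its first Monday is the 2nd, so the 3rd Monday is the 16th — January 16, 1989.
January 16, 1989 is after January 6, 1989, so that is the next one.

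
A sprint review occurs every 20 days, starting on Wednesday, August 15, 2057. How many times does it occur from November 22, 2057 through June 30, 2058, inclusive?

Occurrences land 20·i days after August 15, 2057 for i = 0, 1, 2, …
November 22, 2057 is 99 days after the start; 99 ÷ 20 = 4 remainder 19; since the remainder is 19, round up to i = 5. First occurrence in the window: #6 on November 23, 2057 (5×20 = 100 days in).
June 30, 2058 is 319 days after the start; 319 ÷ 20 = 15 remainder 19. Last occurrence in the window: #16 on June 11, 2058.
Occurrences #6 through #16: 11 in total.

11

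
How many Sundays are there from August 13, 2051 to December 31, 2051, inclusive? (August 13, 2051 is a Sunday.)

August 13, 2051 is a Sunday; the first Sunday on or after it is August 13, 2051.
From August 13, 2051 to December 31, 2051: 18 + 30 + 31 + 30 + 31 = 140 days (rest of August, September, October, November, December).
140 ÷ 7 = 20 full weeks with remainder 0, so 20 more Sundays after the first → 21.

21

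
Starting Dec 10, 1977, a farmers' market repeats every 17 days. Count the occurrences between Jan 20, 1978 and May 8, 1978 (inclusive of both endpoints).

Occurrences land 17·i days after Dec 10, 1977 for i = 0, 1, 2, …
Jan 20, 1978 is 41 days after the start; 41 ÷ 17 = 2 remainder 7; since the remainder is 7, round up to i = 3. First occurrence in the window: #4 on Jan 30, 1978 (3×17 = 51 days in).
May 8, 1978 is 149 days after the start; 149 ÷ 17 = 8 remainder 13. Last occurrence in the window: #9 on Apr 25, 1978.
Occurrences #4 through #9: 6 in total.

6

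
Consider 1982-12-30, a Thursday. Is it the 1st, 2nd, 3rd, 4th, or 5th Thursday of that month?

Day 30 falls in week ⌈30/7⌉ of the month.
Days 1–7 hold the 1st Thursday, 8–14 the 2nd, 15–21 the 3rd, 22–28 the 4th, 29–31 the 5th.
30 is in the range for the 5th.

5th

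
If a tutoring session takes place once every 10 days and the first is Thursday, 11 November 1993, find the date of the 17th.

The 17th occurrence is 16 intervals after the first: 16 × 10 = 160 days after 11 November 1993.
November has 30 days — 19 days to the end of November leaves 141.
December has 31 days (110 left).
January has 31 days (79 left).
February has 28 days (51 left).
March has 31 days (20 left).
20 days into April → 20 April 1994.

20 April 1994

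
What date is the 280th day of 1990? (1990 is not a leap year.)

January has 31 days (280 − 31 = 249 remain).
February has 28 days (249 − 28 = 221 remain).
March has 31 days (221 − 31 = 190 remain).
April has 30 days (190 − 30 = 160 remain).
May has 31 days (160 − 31 = 129 remain).
June has 30 days (129 − 30 = 99 remain).
July has 31 days (99 − 31 = 68 remain).
August has 31 days (68 − 31 = 37 remain).
September has 30 days (37 − 30 = 7 remain).
7 into October → October 7.

1990-10-07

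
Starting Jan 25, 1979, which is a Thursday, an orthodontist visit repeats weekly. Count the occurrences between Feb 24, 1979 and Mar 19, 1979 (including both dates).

Occurrences land 7·i days after Jan 25, 1979 for i = 0, 1, 2, …
Feb 24, 1979 is 30 days after the start; 30 ÷ 7 = 4 remainder 2; since the remainder is 2, round up to i = 5. First occurrence in the window: #6 on Mar 1, 1979 (5×7 = 35 days in).
Mar 19, 1979 is 53 days after the start; 53 ÷ 7 = 7 remainder 4. Last occurrence in the window: #8 on Mar 15, 1979.
Occurrences #6 through #8: 3 in total.

3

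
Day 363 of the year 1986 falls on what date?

January has 31 days (363 − 31 = 332 remain).
February has 28 days (332 − 28 = 304 remain).
March has 31 days (304 − 31 = 273 remain).
April has 30 days (273 − 30 = 243 remain).
May has 31 days (243 − 31 = 212 remain).
June has 30 days (212 − 30 = 182 remain).
July has 31 days (182 − 31 = 151 remain).
August has 31 days (151 − 31 = 120 remain).
September has 30 days (120 − 30 = 90 remain).
October has 31 days (90 − 31 = 59 remain).
November has 30 days (59 − 30 = 29 remain).
29 into December → December 29.

December 29, 1986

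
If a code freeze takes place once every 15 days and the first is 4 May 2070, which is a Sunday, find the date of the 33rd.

The 33rd occurrence is 32 intervals after the first: 32 × 15 = 480 days after 4 May 2070.
May has 31 days — 27 days to the end of May leaves 453.
From end of May to end of 2070 is 214 days (239 left).
January has 31 days (208 left).
February has 28 days (180 left).
March has 31 days (149 left).
April has 30 days (119 left).
May has 31 days (88 left).
June has 30 days (58 left).
July has 31 days (27 left).
27 days into August → 27 August 2071.

27 August 2071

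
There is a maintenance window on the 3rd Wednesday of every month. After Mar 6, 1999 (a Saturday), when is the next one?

Mar 17, 1999

Mar 1999 starts on a Monday; its first Wednesday is the 3rd, so the 3rd Wednesday is the 17th — Mar 17, 1999.
Mar 17, 1999 is after Mar 6, 1999, so that is the next one.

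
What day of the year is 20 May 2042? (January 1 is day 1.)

140

Days in months before May: 31 + 28 + 31 + 30 = 120.
Plus 20 days into May → day 140.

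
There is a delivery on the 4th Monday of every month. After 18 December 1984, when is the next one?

24 December 1984

December 1984 starts on a Saturday; its first Monday is the 3rd, so the 4th Monday is the 24th — 24 December 1984.
24 December 1984 is after 18 December 1984, so that is the next one.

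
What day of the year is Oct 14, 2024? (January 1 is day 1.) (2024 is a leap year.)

288

Days in months before Oct: 31 + 29 + 31 + 30 + 31 + 30 + 31 + 31 + 30 = 274.
Plus 14 days into Oct → day 288.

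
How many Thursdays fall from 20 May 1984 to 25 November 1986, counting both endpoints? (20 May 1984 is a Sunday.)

131

20 May 1984 is a Sunday; the first Thursday on or after it is 24 May 1984 (4 days later).
From 24 May 1984 to 25 November 1986: 221 + 365 + 329 = 915 days (rest of 1984, 1985, to 25 November 1986 in 1986).
915 ÷ 7 = 130 full weeks with remainder 5, so 130 more Thursdays after the first → 131.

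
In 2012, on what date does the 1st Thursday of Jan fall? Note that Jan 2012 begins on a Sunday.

Jan 5, 2012

Jan 2012 begins on a Sunday, so the first Thursday is Jan 5 (4 days later).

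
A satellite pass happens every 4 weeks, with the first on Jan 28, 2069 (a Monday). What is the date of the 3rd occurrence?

The 3rd occurrence is 2 intervals after the first: 2 × 28 = 56 days after Jan 28, 2069.
Jan has 31 days — 3 days to the end of Jan leaves 53.
Feb has 28 days (25 left).
25 days into Mar → Mar 25, 2069.

Mar 25, 2069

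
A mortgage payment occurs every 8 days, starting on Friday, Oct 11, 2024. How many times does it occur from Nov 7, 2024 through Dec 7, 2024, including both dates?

4

Occurrences land 8·i days after Oct 11, 2024 for i = 0, 1, 2, …
Nov 7, 2024 is 27 days after the start; 27 ÷ 8 = 3 remainder 3; since the remainder is 3, round up to i = 4. First occurrence in the window: #5 on Nov 12, 2024 (4×8 = 32 days in).
Dec 7, 2024 is 57 days after the start; 57 ÷ 8 = 7 remainder 1. Last occurrence in the window: #8 on Dec 6, 2024.
Occurrences #5 through #8: 4 in total.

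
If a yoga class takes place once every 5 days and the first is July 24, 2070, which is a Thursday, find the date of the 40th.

February 4, 2071

The 40th occurrence is 39 intervals after the first: 39 × 5 = 195 days after July 24, 2070.
July has 31 days — 7 days to the end of July leaves 188.
August has 31 days (157 left).
September has 30 days (127 left).
October has 31 days (96 left).
November has 30 days (66 left).
December has 31 days (35 left).
January has 31 days (4 left).
4 days into February → February 4, 2071.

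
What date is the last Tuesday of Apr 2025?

Apr 2025 begins on a Tuesday, so the first Tuesday is Apr 1.
Apr 2025 has 30 days. Adding weeks: 1, 8, 15, 22, 29 — the last one ≤ 30 is the 29th.

Apr 29, 2025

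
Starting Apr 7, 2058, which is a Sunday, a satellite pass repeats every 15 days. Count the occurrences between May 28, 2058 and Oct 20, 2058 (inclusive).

Occurrences land 15·i days after Apr 7, 2058 for i = 0, 1, 2, …
May 28, 2058 is 51 days after the start; 51 ÷ 15 = 3 remainder 6; since the remainder is 6, round up to i = 4. First occurrence in the window: #5 on Jun 6, 2058 (4×15 = 60 days in).
Oct 20, 2058 is 196 days after the start; 196 ÷ 15 = 13 remainder 1. Last occurrence in the window: #14 on Oct 19, 2058.
Occurrences #5 through #14: 10 in total.

10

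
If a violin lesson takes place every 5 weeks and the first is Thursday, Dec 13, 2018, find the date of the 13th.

Feb 6, 2020

The 13th occurrence is 12 intervals after the first: 12 × 35 = 420 days after Dec 13, 2018.
Dec has 31 days — 18 days to the end of Dec leaves 402.
2019 has 365 days (37 left).
Jan has 31 days (6 left).
6 days into Feb → Feb 6, 2020.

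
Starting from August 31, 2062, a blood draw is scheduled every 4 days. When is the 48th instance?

March 7, 2063

The 48th occurrence is 47 intervals after the first: 47 × 4 = 188 days after August 31, 2062.
August has 31 days — 0 days to the end of August leaves 188.
September has 30 days (158 left).
October has 31 days (127 left).
November has 30 days (97 left).
December has 31 days (66 left).
January has 31 days (35 left).
February has 28 days (7 left).
7 days into March → March 7, 2063.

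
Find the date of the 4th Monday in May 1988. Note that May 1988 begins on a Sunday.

May 1988 begins on a Sunday, so the first Monday is May 2 (1 day later).
The 4th Monday is 3 weeks later: 2 + 21 = 23.

1988-05-23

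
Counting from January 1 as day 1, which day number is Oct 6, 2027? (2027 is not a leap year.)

Days in months before Oct: 31 + 28 + 31 + 30 + 31 + 30 + 31 + 31 + 30 = 273.
Plus 6 days into Oct → day 279.

279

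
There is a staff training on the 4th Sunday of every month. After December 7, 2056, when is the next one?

December 2056 starts on a Friday; its first Sunday is the 3rd, so the 4th Sunday is the 24th — December 24, 2056.
December 24, 2056 is after December 7, 2056, so that is the next one.

December 24, 2056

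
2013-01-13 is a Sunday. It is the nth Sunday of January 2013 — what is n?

Day 13 falls in week ⌈13/7⌉ of the month.
Days 1–7 hold the 1st Sunday, 8–14 the 2nd, 15–21 the 3rd, 22–28 the 4th, 29–31 the 5th.
13 is in the range for the 2nd.

2nd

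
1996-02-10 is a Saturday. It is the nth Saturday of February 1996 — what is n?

Day 10 falls in week ⌈10/7⌉ of the month.
Days 1–7 hold the 1st Saturday, 8–14 the 2nd, 15–21 the 3rd, 22–28 the 4th, 29–31 the 5th.
10 is in the range for the 2nd.

2nd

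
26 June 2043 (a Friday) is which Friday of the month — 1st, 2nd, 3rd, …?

4th

Day 26 falls in week ⌈26/7⌉ of the month.
Days 1–7 hold the 1st Friday, 8–14 the 2nd, 15–21 the 3rd, 22–28 the 4th, 29–31 the 5th.
26 is in the range for the 4th.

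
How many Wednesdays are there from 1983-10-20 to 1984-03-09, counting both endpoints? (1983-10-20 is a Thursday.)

20

1983-10-20 is a Thursday; the first Wednesday on or after it is 1983-10-26 (6 days later).
From 1983-10-26 to 1984-03-09: 5 + 30 + 31 + 31 + 29 + 9 = 135 days (rest of October, November, December, January, February, March).
135 ÷ 7 = 19 full weeks with remainder 2, so 19 more Wednesdays after the first → 20.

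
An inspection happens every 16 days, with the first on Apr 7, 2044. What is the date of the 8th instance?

The 8th occurrence is 7 intervals after the first: 7 × 16 = 112 days after Apr 7, 2044.
Apr has 30 days — 23 days to the end of Apr leaves 89.
May has 31 days (58 left).
Jun has 30 days (28 left).
28 days into Jul → Jul 28, 2044.

Jul 28, 2044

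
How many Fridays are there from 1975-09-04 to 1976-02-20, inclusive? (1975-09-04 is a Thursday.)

25

1975-09-04 is a Thursday; the first Friday on or after it is 1975-09-05 (1 day later).
From 1975-09-05 to 1976-02-20: 25 + 31 + 30 + 31 + 31 + 20 = 168 days (rest of September, October, November, December, January, February).
168 ÷ 7 = 24 full weeks with remainder 0, so 24 more Fridays after the first → 25.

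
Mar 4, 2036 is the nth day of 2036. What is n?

Days in months before Mar: 31 + 29 = 60.
Plus 4 days into Mar → day 64.

64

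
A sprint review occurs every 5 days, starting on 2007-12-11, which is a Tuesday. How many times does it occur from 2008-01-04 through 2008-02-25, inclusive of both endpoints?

11

Occurrences land 5·i days after 2007-12-11 for i = 0, 1, 2, …
2008-01-04 is 24 days after the start; 24 ÷ 5 = 4 remainder 4; since the remainder is 4, round up to i = 5. First occurrence in the window: #6 on 2008-01-05 (5×5 = 25 days in).
2008-02-25 is 76 days after the start; 76 ÷ 5 = 15 remainder 1. Last occurrence in the window: #16 on 2008-02-24.
Occurrences #6 through #16: 11 in total.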